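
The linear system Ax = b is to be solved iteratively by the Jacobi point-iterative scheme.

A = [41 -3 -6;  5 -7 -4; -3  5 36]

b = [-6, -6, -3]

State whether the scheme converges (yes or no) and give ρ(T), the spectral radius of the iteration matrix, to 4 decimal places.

yes, ρ = 0.4308

Let D = diag(41, -7, 36); L, U the strict triangles.
Jacobi: T = -D⁻¹(L+U), T[1,0] = -(5)/(-7) = +0.7143; T[1,1] = 0.
  T[0,:] = [+0.0000 +0.0732 +0.1463]
  T[1,:] = [+0.7143 +0.0000 -0.5714]
  T[2,:] = [+0.0833 -0.1389 +0.0000]
|λ(T)| sorted: 0.4308, 0.2834, 0.1475.
ρ = 0.4308; 0.4308 < 1, so it converges for any x₀.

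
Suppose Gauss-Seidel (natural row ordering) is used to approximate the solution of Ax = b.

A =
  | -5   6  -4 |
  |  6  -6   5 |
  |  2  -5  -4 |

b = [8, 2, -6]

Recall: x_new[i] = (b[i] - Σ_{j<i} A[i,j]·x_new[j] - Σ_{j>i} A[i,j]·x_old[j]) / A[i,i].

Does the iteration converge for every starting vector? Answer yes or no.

Write A = D+L+U with D = diag(-5, -6, -4).
Gauss-Seidel: T = -(D+L)⁻¹U, row 0 first, T[0,1] = -(6)/(-5) = +1.2000; later rows by forward substitution.
  T[0,:] = [+0.0000 +1.2000 -0.8000]
  T[1,:] = [+0.0000 +1.2000 +0.0333]
  T[2,:] = [+0.0000 -0.9000 -0.4417]
|roots of det(T-λI)|: 1.1815, 0.4232, 0.0000.
ρ = 1.1815; 1.1815 > 1: divergent.

no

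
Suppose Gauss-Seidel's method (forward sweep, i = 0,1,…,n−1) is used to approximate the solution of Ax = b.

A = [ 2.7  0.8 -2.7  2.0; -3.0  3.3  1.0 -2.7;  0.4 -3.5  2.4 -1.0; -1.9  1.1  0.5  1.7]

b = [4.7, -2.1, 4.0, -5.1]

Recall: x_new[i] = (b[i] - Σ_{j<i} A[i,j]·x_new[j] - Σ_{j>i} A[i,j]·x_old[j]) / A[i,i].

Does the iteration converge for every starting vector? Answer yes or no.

no

Write A = D+L+U with D = diag(2.7, 3.3, 2.4, 1.7).
T_GS = -(D+L)⁻¹U: row 0 first, T[0,1] = -(0.8)/(2.7) = -0.2963; later rows by forward substitution.
  T[0,:] = [+0.0000  -0.2963  +1.0000  -0.7407]
  T[1,:] = [+0.0000  -0.2694  +0.6061  +0.1448]
  T[2,:] = [+0.0000  -0.3434  +0.7172  +0.7513]
  T[3,:] = [+0.0000  -0.0559  +0.5146  -1.1425]
eigenvalue magnitudes: 1.3294, 0.6809, 0.0462, 0.0000.
ρ(T) = max|λ| = 1.3294; 1.3294 > 1 ⇒ diverges.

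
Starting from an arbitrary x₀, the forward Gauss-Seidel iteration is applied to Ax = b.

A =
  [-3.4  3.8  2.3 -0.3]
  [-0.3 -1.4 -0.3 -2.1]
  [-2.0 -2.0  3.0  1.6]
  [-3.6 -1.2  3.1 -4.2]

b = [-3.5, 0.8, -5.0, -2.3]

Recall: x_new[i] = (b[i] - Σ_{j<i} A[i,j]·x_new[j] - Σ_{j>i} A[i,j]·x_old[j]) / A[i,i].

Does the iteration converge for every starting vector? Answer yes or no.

Diagonal D = diag(-3.4, -1.4, 3, -4.2); L, U strict lower/upper.
Gauss-Seidel: T = -(D+L)⁻¹U, row 0 first, T[0,3] = -(-0.3)/(-3.4) = -0.0882; later rows by forward substitution.
  T[0,:] = [+0.0000  +1.1176  +0.6765  -0.0882]
  T[1,:] = [+0.0000  -0.2395  -0.3592  -1.4811]
  T[2,:] = [+0.0000  +0.5854  +0.2115  -1.5796]
  T[3,:] = [+0.0000  -0.4574  -0.3211  -0.6671]
|roots of det(T-λI)|: 1.4443, 0.6287, 0.1206, 0.0000.
ρ(T) = max|λ| = 1.4443; 1.4443 > 1 ⇒ diverges.

no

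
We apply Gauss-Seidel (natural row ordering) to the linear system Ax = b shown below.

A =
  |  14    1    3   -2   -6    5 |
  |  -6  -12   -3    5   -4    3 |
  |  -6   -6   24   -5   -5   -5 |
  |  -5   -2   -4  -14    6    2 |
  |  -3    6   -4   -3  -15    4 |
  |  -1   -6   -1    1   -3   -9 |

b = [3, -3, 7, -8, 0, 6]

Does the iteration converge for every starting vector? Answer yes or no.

Diagonal D = diag(14, -12, 24, -14, -15, -9); L, U strict lower/upper.
Gauss-Seidel: T = -(D+L)⁻¹U, row 0 first, T[0,1] = -(1)/(14) = -0.0714; later rows by forward substitution.
  T[0,:] = [+0.0000 -0.0714 -0.2143 +0.1429 +0.4286 -0.3571]
  T[1,:] = [+0.0000 +0.0357 -0.1429 +0.3452 -0.5476 +0.4286]
  T[2,:] = [+0.0000 -0.0089 -0.0893 +0.3304 +0.1786 +0.2262]
  T[3,:] = [+0.0000 +0.0230 +0.1224 -0.1947 +0.3027 +0.1446]
  T[4,:] = [+0.0000 +0.0264 -0.0150 +0.0604 -0.4129 +0.4203]
  T[5,:] = [+0.0000 -0.0211 +0.1476 -0.3245 +0.4689 -0.3952]
eigenvalue magnitudes: 0.8859, 0.1525, 0.1525, 0.0821, 0.0279, 0.0000.
spectral radius ρ = 0.8859; 0.8859 < 1 ⇒ converges.

yes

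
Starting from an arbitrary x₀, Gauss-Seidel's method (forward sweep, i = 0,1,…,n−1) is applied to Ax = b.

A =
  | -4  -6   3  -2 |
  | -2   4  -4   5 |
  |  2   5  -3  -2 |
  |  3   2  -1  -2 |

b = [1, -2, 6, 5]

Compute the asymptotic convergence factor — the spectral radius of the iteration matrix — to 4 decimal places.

A = D + L + U where D = diag(-4, 4, -3, -2).
GS T = -(D+L)⁻¹U: row 0 first, T[0,1] = -(-6)/(-4) = -1.5000; later rows by forward substitution.
  T[0,:] = [+0.0000 -1.5000 +0.7500 -0.5000]
  T[1,:] = [+0.0000 -0.7500 +1.3750 -1.5000]
  T[2,:] = [+0.0000 -2.2500 +2.7917 -3.5000]
  T[3,:] = [+0.0000 -1.8750 +1.1042 -0.5000]
eigenvalue magnitudes: 1.5146, 0.9952, 0.9952, 0.0000.
ρ(T) = max|λ| = 1.5146; 1.5146 > 1, so it fails to converge.

1.5146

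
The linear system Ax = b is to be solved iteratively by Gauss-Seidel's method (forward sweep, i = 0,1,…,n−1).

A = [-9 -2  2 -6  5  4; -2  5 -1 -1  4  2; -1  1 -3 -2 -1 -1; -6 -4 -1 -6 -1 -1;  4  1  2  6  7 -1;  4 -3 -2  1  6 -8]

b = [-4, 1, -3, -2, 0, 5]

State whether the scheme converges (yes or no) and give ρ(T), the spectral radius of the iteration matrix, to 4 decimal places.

no, ρ = 1.2542

Write A = D+L+U with D = diag(-9, 5, -3, -6, 7, -8).
GS T = -(D+L)⁻¹U: row 0 first, T[0,4] = -(5)/(-9) = +0.5556; later rows by forward substitution.
  T[0,:] = [+0.0000 -0.2222 +0.2222 -0.6667 +0.5556 +0.4444]
  T[1,:] = [+0.0000 -0.0889 +0.2889 -0.0667 -0.5778 -0.2222]
  T[2,:] = [+0.0000 +0.0444 +0.0222 -0.4667 -0.7111 -0.5556]
  T[3,:] = [+0.0000 +0.2741 -0.4185 +0.7889 -0.2185 -0.3704]
  T[4,:] = [+0.0000 -0.1079 +0.1841 -0.1524 +0.1556 +0.3968]
  T[5,:] = [+0.0000 -0.1356 +0.0830 -0.2073 +0.7616 +0.6958]
|λ(T)| sorted: 1.2542, 0.7174, 0.2706, 0.1149, 0.0126, 0.0000.
ρ(T) = max|λ| = 1.2542; 1.2542 > 1: divergent.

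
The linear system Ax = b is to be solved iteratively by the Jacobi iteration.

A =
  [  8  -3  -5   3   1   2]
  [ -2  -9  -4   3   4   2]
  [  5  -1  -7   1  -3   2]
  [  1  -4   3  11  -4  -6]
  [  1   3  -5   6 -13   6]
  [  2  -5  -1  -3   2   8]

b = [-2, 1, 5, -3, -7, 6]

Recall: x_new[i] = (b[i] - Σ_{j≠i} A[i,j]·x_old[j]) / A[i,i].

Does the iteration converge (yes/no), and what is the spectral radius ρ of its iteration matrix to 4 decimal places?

A = D + L + U where D = diag(8, -9, -7, 11, -13, 8).
Jacobi: T = -D⁻¹(L+U), T[3,5] = -(-6)/(11) = +0.5455; T[3,3] = 0.
  T[0,:] = [+0.0000, +0.3750, +0.6250, -0.3750, -0.1250, -0.2500]
  T[1,:] = [-0.2222, +0.0000, -0.4444, +0.3333, +0.4444, +0.2222]
  T[2,:] = [+0.7143, -0.1429, +0.0000, +0.1429, -0.4286, +0.2857]
  T[3,:] = [-0.0909, +0.3636, -0.2727, +0.0000, +0.3636, +0.5455]
  T[4,:] = [+0.0769, +0.2308, -0.3846, +0.4615, +0.0000, +0.4615]
  T[5,:] = [-0.2500, +0.6250, +0.1250, +0.3750, -0.2500, +0.0000]
|λ(T)| sorted: 1.2188, 0.8213, 0.4678, 0.3589, 0.2862, 0.0024.
ρ(T) = max|λ| = 1.2188; 1.2188 > 1 ⇒ diverges.

no, ρ = 1.2188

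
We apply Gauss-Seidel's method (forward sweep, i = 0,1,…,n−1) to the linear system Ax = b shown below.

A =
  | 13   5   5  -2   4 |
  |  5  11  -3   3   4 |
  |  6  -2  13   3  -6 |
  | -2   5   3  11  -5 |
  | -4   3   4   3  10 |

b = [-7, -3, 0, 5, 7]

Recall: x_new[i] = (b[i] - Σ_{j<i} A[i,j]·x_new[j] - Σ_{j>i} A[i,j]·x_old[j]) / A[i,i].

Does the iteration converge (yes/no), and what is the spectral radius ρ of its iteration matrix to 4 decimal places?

yes, ρ = 0.8281

A = D + L + U where D = diag(13, 11, 13, 11, 10).
Gauss-Seidel: T = -(D+L)⁻¹U, row 0 first, T[0,3] = -(-2)/(13) = +0.1538; later rows by forward substitution.
  T[0,:] = [+0.0000 -0.3846 -0.3846 +0.1538 -0.3077]
  T[1,:] = [+0.0000 +0.1748 +0.4476 -0.3427 -0.2238]
  T[2,:] = [+0.0000 +0.2044 +0.2464 -0.3545 +0.5691]
  T[3,:] = [+0.0000 -0.2051 -0.3406 +0.2804 +0.3451]
  T[4,:] = [+0.0000 -0.2265 -0.2845 +0.2220 -0.3871]
moduli |λ_i(T)| = 0.8281, 0.3719, 0.1195, 0.1195, 0.0000.
ρ = 0.8281; 0.8281 < 1: convergent.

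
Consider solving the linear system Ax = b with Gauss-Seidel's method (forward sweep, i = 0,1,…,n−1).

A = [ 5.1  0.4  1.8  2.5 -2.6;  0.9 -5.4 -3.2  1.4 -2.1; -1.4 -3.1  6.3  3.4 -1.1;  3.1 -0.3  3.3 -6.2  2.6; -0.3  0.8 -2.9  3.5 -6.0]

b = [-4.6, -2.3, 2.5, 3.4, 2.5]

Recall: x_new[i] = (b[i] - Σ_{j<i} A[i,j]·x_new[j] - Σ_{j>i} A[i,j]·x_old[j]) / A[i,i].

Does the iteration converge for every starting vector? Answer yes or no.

Let D = diag(5.1, -5.4, 6.3, -6.2, -6); L, U the strict triangles.
T_GS = -(D+L)⁻¹U: row 0 first, T[0,2] = -(1.8)/(5.1) = -0.3529; later rows by forward substitution.
  T[0,:] = [+0.0000, -0.0784, -0.3529, -0.4902, +0.5098]
  T[1,:] = [+0.0000, -0.0131, -0.6514, +0.1776, -0.3039]
  T[2,:] = [+0.0000, -0.0239, -0.3990, -0.5612, +0.1383]
  T[3,:] = [+0.0000, -0.0513, -0.3573, -0.5524, +0.7626]
  T[4,:] = [+0.0000, -0.0162, -0.0848, -0.0028, +0.3120]
|λ(T)| sorted: 0.9117, 0.3492, 0.0644, 0.0257, 0.0000.
ρ(T) = max|λ| = 0.9117; 0.9117 < 1 ⇒ converges.

yes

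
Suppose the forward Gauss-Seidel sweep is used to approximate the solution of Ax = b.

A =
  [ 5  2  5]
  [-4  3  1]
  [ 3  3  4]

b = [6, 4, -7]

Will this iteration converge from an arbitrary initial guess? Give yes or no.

Split A = D + L + U, D = diag(5, 3, 4).
Gauss-Seidel: T = -(D+L)⁻¹U, row 0 first, T[0,1] = -(2)/(5) = -0.4000; later rows by forward substitution.
  T[0,:] = [+0.0000 -0.4000 -1.0000]
  T[1,:] = [+0.0000 -0.5333 -1.6667]
  T[2,:] = [+0.0000 +0.7000 +2.0000]
|roots of det(T-λI)|: 1.3950, 0.0717, 0.0000.
ρ(T) = max|λ| = 1.3950; 1.3950 > 1: divergent.

no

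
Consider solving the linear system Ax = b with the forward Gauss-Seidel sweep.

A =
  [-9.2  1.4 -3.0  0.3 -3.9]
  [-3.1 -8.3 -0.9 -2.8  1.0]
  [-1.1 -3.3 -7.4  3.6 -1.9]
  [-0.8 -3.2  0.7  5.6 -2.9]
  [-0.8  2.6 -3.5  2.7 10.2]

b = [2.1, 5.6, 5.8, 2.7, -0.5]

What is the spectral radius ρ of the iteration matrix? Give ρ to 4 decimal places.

Write A = D+L+U with D = diag(-9.2, -8.3, -7.4, 5.6, 10.2).
T_GS = -(D+L)⁻¹U: row 0 first, T[0,1] = -(1.4)/(-9.2) = +0.1522; later rows by forward substitution.
  T[0,:] = [+0.0000, +0.1522, -0.3261, +0.0326, -0.4239]
  T[1,:] = [+0.0000, -0.0568, +0.0134, -0.3495, +0.2788]
  T[2,:] = [+0.0000, +0.0027, +0.0425, +0.6375, -0.3181]
  T[3,:] = [+0.0000, -0.0111, -0.0443, -0.2748, +0.6564]
  T[4,:] = [+0.0000, +0.0303, -0.0027, +0.3831, -0.3872]
|λ(T)| sorted: 0.8361, 0.1239, 0.1239, 0.0254, 0.0000.
spectral radius ρ = 0.8361; 0.8361 < 1, so it converges for any x₀.

0.8361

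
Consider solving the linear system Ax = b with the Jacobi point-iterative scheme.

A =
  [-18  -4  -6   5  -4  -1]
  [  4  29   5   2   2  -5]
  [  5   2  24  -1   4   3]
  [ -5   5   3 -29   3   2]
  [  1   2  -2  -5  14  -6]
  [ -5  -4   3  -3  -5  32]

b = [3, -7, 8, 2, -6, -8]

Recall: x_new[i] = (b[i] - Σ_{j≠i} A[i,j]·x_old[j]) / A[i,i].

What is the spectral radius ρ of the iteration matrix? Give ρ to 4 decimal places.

0.5199

Let D = diag(-18, 29, 24, -29, 14, 32); L, U the strict triangles.
T_J = -D⁻¹(L+U): T[0,5] = -(-1)/(-18) = -0.0556; T[0,0] = 0.
  T[0,:] = [+0.0000, -0.2222, -0.3333, +0.2778, -0.2222, -0.0556]
  T[1,:] = [-0.1379, +0.0000, -0.1724, -0.0690, -0.0690, +0.1724]
  T[2,:] = [-0.2083, -0.0833, +0.0000, +0.0417, -0.1667, -0.1250]
  T[3,:] = [-0.1724, +0.1724, +0.1034, +0.0000, +0.1034, +0.0690]
  T[4,:] = [-0.0714, -0.1429, +0.1429, +0.3571, +0.0000, +0.4286]
  T[5,:] = [+0.1562, +0.1250, -0.0938, +0.0938, +0.1562, +0.0000]
|roots of det(T-λI)|: 0.5199, 0.3705, 0.1310, 0.1290, 0.1290, 0.0026.
spectral radius ρ = 0.5199; 0.5199 < 1 ⇒ converges.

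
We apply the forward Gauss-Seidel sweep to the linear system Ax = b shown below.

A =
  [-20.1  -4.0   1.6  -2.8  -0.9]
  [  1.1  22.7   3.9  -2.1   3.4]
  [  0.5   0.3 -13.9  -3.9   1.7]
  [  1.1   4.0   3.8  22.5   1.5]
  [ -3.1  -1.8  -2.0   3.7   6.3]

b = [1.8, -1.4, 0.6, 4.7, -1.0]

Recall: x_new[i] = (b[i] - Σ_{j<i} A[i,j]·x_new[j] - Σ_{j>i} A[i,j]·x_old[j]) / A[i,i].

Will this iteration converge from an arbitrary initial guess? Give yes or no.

Diagonal D = diag(-20.1, 22.7, -13.9, 22.5, 6.3); L, U strict lower/upper.
Gauss-Seidel: T = -(D+L)⁻¹U, row 0 first, T[0,3] = -(-2.8)/(-20.1) = -0.1393; later rows by forward substitution.
  T[0,:] = [+0.0000  -0.1990  +0.0796  -0.1393  -0.0448]
  T[1,:] = [+0.0000  +0.0096  -0.1757  +0.0993  -0.1476]
  T[2,:] = [+0.0000  -0.0070  -0.0009  -0.2834  +0.1175]
  T[3,:] = [+0.0000  +0.0092  +0.0275  +0.0370  -0.0581]
  T[4,:] = [+0.0000  -0.1028  -0.0275  -0.1519  +0.0072]
|λ(T)| sorted: 0.2060, 0.1181, 0.1137, 0.1137, 0.0000.
spectral radius ρ = 0.2060; 0.2060 < 1 ⇒ converges.

yes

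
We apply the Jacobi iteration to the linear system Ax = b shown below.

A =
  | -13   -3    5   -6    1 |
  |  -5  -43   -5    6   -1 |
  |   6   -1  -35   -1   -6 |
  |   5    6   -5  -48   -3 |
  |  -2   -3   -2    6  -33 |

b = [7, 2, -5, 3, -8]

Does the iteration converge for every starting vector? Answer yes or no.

yes

Diagonal D = diag(-13, -43, -35, -48, -33); L, U strict lower/upper.
Jacobi: T = -D⁻¹(L+U), T[2,4] = -(-6)/(-35) = -0.1714; T[2,2] = 0.
  T[0,:] = [+0.0000 -0.2308 +0.3846 -0.4615 +0.0769]
  T[1,:] = [-0.1163 +0.0000 -0.1163 +0.1395 -0.0233]
  T[2,:] = [+0.1714 -0.0286 +0.0000 -0.0286 -0.1714]
  T[3,:] = [+0.1042 +0.1250 -0.1042 +0.0000 -0.0625]
  T[4,:] = [-0.0606 -0.0909 -0.0606 +0.1818 +0.0000]
moduli |λ_i(T)| = 0.3578, 0.2398, 0.2398, 0.0707, 0.0443.
ρ(T) = max|λ| = 0.3578; 0.3578 < 1: convergent.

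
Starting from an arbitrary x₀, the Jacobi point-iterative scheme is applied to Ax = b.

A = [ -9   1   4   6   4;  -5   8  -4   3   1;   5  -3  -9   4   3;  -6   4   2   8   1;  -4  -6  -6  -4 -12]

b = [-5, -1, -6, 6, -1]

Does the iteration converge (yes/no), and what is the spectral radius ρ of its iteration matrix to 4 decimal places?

no, ρ = 1.1488

Diagonal D = diag(-9, 8, -9, 8, -12); L, U strict lower/upper.
T_J = -D⁻¹(L+U): T[0,2] = -(4)/(-9) = +0.4444; T[0,0] = 0.
  T[0,:] = [+0.0000  +0.1111  +0.4444  +0.6667  +0.4444]
  T[1,:] = [+0.6250  +0.0000  +0.5000  -0.3750  -0.1250]
  T[2,:] = [+0.5556  -0.3333  +0.0000  +0.4444  +0.3333]
  T[3,:] = [+0.7500  -0.5000  -0.2500  +0.0000  -0.1250]
  T[4,:] = [-0.3333  -0.5000  -0.5000  -0.3333  +0.0000]
|eigenvalues of T|: 1.1488, 0.8423, 0.8423, 0.2959, 0.1561.
ρ = 1.1488; 1.1488 > 1, so it fails to converge.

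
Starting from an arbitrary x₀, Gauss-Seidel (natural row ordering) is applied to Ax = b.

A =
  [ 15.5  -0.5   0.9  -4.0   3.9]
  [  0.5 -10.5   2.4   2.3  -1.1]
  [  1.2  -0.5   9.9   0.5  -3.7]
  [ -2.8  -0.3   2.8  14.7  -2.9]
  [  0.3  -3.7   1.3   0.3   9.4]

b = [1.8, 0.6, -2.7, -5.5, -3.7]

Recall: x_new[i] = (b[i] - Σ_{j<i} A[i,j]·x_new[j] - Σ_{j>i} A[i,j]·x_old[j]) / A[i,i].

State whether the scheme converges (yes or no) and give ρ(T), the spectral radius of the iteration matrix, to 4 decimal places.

Write A = D+L+U with D = diag(15.5, -10.5, 9.9, 14.7, 9.4).
T_GS = -(D+L)⁻¹U: row 0 first, T[0,1] = -(-0.5)/(15.5) = +0.0323; later rows by forward substitution.
  T[0,:] = [+0.0000  +0.0323  -0.0581  +0.2581  -0.2516]
  T[1,:] = [+0.0000  +0.0015  +0.2258  +0.2313  -0.1167]
  T[2,:] = [+0.0000  -0.0038  +0.0184  -0.0701  +0.3983]
  T[3,:] = [+0.0000  +0.0069  -0.0100  +0.0672  +0.0711]
  T[4,:] = [+0.0000  -0.0001  +0.0885  +0.0904  -0.0953]
moduli |λ_i(T)| = 0.2563, 0.1677, 0.0798, 0.0007, 0.0000.
ρ(T) = max|λ| = 0.2563; 0.2563 < 1 ⇒ converges.

yes, ρ = 0.2563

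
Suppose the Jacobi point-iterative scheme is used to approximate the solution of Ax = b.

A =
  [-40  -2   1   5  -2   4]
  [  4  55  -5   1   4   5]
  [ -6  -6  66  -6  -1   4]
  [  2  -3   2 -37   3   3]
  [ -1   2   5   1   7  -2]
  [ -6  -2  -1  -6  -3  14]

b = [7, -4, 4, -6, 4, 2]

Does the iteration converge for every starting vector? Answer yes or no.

yes

A = D + L + U where D = diag(-40, 55, 66, -37, 7, 14).
T_J = -D⁻¹(L+U): T[4,0] = -(-1)/(7) = +0.1429; T[4,4] = 0.
  T[0,:] = [+0.0000  -0.0500  +0.0250  +0.1250  -0.0500  +0.1000]
  T[1,:] = [-0.0727  +0.0000  +0.0909  -0.0182  -0.0727  -0.0909]
  T[2,:] = [+0.0909  +0.0909  +0.0000  +0.0909  +0.0152  -0.0606]
  T[3,:] = [+0.0541  -0.0811  +0.0541  +0.0000  +0.0811  +0.0811]
  T[4,:] = [+0.1429  -0.2857  -0.7143  -0.1429  +0.0000  +0.2857]
  T[5,:] = [+0.4286  +0.1429  +0.0714  +0.4286  +0.2143  +0.0000]
|λ(T)| sorted: 0.4504, 0.2176, 0.2176, 0.0782, 0.0740, 0.0740.
ρ(T) = max|λ| = 0.4504; 0.4504 < 1, so it converges for any x₀.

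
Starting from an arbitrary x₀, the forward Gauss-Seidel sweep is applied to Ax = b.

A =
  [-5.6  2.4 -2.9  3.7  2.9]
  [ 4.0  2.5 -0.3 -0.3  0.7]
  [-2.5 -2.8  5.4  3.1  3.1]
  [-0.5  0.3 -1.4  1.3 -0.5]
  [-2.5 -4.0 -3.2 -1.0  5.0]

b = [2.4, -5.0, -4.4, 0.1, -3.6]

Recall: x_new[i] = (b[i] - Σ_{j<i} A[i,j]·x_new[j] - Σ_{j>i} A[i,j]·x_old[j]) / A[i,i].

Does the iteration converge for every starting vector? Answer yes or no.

no

Split A = D + L + U, D = diag(-5.6, 2.5, 5.4, 1.3, 5).
GS T = -(D+L)⁻¹U: row 0 first, T[0,1] = -(2.4)/(-5.6) = +0.4286; later rows by forward substitution.
  T[0,:] = [+0.0000, +0.4286, -0.5179, +0.6607, +0.5179]
  T[1,:] = [+0.0000, -0.6857, +0.9486, -0.9371, -1.1086]
  T[2,:] = [+0.0000, -0.1571, +0.2521, -0.7541, -0.9091]
  T[3,:] = [+0.0000, +0.1538, -0.1466, -0.3417, -0.1395]
  T[4,:] = [+0.0000, -0.4041, +0.6320, -0.9703, -1.2377]
moduli |λ_i(T)| = 1.2386, 0.4856, 0.2513, 0.0376, 0.0000.
ρ(T) = max|λ| = 1.2386; 1.2386 > 1: divergent.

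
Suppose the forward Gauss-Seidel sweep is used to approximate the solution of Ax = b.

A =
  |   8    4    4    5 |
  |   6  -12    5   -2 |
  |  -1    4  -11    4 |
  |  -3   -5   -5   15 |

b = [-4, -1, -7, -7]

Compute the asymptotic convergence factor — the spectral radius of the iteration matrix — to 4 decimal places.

Write A = D+L+U with D = diag(8, -12, -11, 15).
T_GS = -(D+L)⁻¹U: row 0 first, T[0,2] = -(4)/(8) = -0.5000; later rows by forward substitution.
  T[0,:] = [+0.0000  -0.5000  -0.5000  -0.6250]
  T[1,:] = [+0.0000  -0.2500  +0.1667  -0.4792]
  T[2,:] = [+0.0000  -0.0455  +0.1061  +0.2462]
  T[3,:] = [+0.0000  -0.1985  -0.0091  -0.2027]
|roots of det(T-λI)|: 0.5479, 0.1663, 0.1663, 0.0000.
spectral radius ρ = 0.5479; 0.5479 < 1, so it converges for any x₀.

0.5479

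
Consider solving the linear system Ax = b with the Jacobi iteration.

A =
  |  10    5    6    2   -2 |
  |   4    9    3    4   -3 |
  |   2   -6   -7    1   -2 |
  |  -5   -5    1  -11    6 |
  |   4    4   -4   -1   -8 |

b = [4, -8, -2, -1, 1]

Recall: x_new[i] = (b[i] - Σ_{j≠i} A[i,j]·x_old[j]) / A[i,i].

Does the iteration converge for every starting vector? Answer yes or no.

no

Diagonal D = diag(10, 9, -7, -11, -8); L, U strict lower/upper.
T_J = -D⁻¹(L+U): T[4,3] = -(-1)/(-8) = -0.1250; T[4,4] = 0.
  T[0,:] = [+0.0000  -0.5000  -0.6000  -0.2000  +0.2000]
  T[1,:] = [-0.4444  +0.0000  -0.3333  -0.4444  +0.3333]
  T[2,:] = [+0.2857  -0.8571  +0.0000  +0.1429  -0.2857]
  T[3,:] = [-0.4545  -0.4545  +0.0909  +0.0000  +0.5455]
  T[4,:] = [+0.5000  +0.5000  -0.5000  -0.1250  +0.0000]
|roots of det(T-λI)|: 1.1274, 0.6947, 0.5753, 0.2621, 0.2621.
ρ(T) = max|λ| = 1.1274; 1.1274 > 1 ⇒ diverges.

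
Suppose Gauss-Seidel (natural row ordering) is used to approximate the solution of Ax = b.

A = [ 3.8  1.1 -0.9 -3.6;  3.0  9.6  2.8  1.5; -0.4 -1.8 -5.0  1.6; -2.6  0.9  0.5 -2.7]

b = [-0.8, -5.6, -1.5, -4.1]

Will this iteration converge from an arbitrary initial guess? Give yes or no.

yes

Split A = D + L + U, D = diag(3.8, 9.6, -5, -2.7).
T_GS = -(D+L)⁻¹U: row 0 first, T[0,3] = -(-3.6)/(3.8) = +0.9474; later rows by forward substitution.
  T[0,:] = [+0.0000, -0.2895, +0.2368, +0.9474]
  T[1,:] = [+0.0000, +0.0905, -0.3657, -0.4523]
  T[2,:] = [+0.0000, -0.0094, +0.1127, +0.4070]
  T[3,:] = [+0.0000, +0.3072, -0.3291, -0.9877]
|eigenvalues of T|: 0.7251, 0.1894, 0.1894, 0.0000.
ρ = 0.7251; 0.7251 < 1: convergent.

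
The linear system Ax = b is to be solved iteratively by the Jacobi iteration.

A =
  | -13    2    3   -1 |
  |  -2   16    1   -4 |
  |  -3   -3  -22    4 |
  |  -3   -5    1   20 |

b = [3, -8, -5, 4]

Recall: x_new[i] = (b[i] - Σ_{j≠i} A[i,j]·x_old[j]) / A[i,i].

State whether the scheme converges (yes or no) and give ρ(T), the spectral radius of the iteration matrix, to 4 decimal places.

yes, ρ = 0.2876

Split A = D + L + U, D = diag(-13, 16, -22, 20).
T_J = -D⁻¹(L+U): T[0,2] = -(3)/(-13) = +0.2308; T[0,0] = 0.
  T[0,:] = [+0.0000  +0.1538  +0.2308  -0.0769]
  T[1,:] = [+0.1250  +0.0000  -0.0625  +0.2500]
  T[2,:] = [-0.1364  -0.1364  +0.0000  +0.1818]
  T[3,:] = [+0.1500  +0.2500  -0.0500  +0.0000]
|λ(T)| sorted: 0.2876, 0.2333, 0.1786, 0.1786.
spectral radius ρ = 0.2876; 0.2876 < 1: convergent.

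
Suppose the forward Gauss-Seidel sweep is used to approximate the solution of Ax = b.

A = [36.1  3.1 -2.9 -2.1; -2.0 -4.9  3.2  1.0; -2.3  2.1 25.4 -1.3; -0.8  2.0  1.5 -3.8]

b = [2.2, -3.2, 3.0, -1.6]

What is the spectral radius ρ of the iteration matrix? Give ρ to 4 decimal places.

0.1833

A = D + L + U where D = diag(36.1, -4.9, 25.4, -3.8).
Gauss-Seidel: T = -(D+L)⁻¹U, row 0 first, T[0,2] = -(-2.9)/(36.1) = +0.0803; later rows by forward substitution.
  T[0,:] = [+0.0000, -0.0859, +0.0803, +0.0582]
  T[1,:] = [+0.0000, +0.0351, +0.6203, +0.1803]
  T[2,:] = [+0.0000, -0.0107, -0.0440, +0.0415]
  T[3,:] = [+0.0000, +0.0323, +0.2922, +0.0991]
|λ(T)| sorted: 0.1833, 0.0574, 0.0574, 0.0000.
ρ = 0.1833; 0.1833 < 1, so it converges for any x₀.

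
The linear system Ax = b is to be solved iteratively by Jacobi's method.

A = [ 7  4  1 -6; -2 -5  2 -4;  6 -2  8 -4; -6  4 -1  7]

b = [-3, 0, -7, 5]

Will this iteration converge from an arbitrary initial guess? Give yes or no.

no

Let D = diag(7, -5, 8, 7); L, U the strict triangles.
Jacobi: T = -D⁻¹(L+U), T[1,0] = -(-2)/(-5) = -0.4000; T[1,1] = 0.
  T[0,:] = [+0.0000 -0.5714 -0.1429 +0.8571]
  T[1,:] = [-0.4000 +0.0000 +0.4000 -0.8000]
  T[2,:] = [-0.7500 +0.2500 +0.0000 +0.5000]
  T[3,:] = [+0.8571 -0.5714 +0.1429 +0.0000]
eigenvalue magnitudes: 1.4024, 1.0584, 0.5267, 0.1827.
spectral radius ρ = 1.4024; 1.4024 > 1, so it fails to converge.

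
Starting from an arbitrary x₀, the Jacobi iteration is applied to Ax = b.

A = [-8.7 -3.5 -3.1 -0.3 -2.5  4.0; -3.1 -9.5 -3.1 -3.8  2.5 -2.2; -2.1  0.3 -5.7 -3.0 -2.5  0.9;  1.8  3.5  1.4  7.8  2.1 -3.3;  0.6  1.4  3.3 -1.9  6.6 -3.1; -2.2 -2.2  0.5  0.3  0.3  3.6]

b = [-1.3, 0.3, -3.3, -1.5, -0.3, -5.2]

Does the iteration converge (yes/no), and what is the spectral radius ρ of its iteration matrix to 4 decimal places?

no, ρ = 1.1600

Diagonal D = diag(-8.7, -9.5, -5.7, 7.8, 6.6, 3.6); L, U strict lower/upper.
Jacobi: T = -D⁻¹(L+U), T[3,2] = -(1.4)/(7.8) = -0.1795; T[3,3] = 0.
  T[0,:] = [+0.0000  -0.4023  -0.3563  -0.0345  -0.2874  +0.4598]
  T[1,:] = [-0.3263  +0.0000  -0.3263  -0.4000  +0.2632  -0.2316]
  T[2,:] = [-0.3684  +0.0526  +0.0000  -0.5263  -0.4386  +0.1579]
  T[3,:] = [-0.2308  -0.4487  -0.1795  +0.0000  -0.2692  +0.4231]
  T[4,:] = [-0.0909  -0.2121  -0.5000  +0.2879  +0.0000  +0.4697]
  T[5,:] = [+0.6111  +0.6111  -0.1389  -0.0833  -0.0833  +0.0000]
|eigenvalues of T|: 1.1600, 0.5125, 0.4897, 0.4897, 0.3417, 0.0378.
spectral radius ρ = 1.1600; 1.1600 > 1: divergent.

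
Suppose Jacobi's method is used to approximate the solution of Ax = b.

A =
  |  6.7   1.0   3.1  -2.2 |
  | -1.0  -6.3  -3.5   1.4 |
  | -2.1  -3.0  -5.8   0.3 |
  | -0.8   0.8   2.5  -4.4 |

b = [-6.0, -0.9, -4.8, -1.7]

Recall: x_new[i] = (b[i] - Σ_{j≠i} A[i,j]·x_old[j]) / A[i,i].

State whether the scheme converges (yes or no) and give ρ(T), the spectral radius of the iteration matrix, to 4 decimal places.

yes, ρ = 0.8760

Write A = D+L+U with D = diag(6.7, -6.3, -5.8, -4.4).
T_J = -D⁻¹(L+U): T[1,3] = -(1.4)/(-6.3) = +0.2222; T[1,1] = 0.
  T[0,:] = [+0.0000, -0.1493, -0.4627, +0.3284]
  T[1,:] = [-0.1587, +0.0000, -0.5556, +0.2222]
  T[2,:] = [-0.3621, -0.5172, +0.0000, +0.0517]
  T[3,:] = [-0.1818, +0.1818, +0.5682, +0.0000]
|λ(T)| sorted: 0.8760, 0.4476, 0.2948, 0.2948.
spectral radius ρ = 0.8760; 0.8760 < 1 ⇒ converges.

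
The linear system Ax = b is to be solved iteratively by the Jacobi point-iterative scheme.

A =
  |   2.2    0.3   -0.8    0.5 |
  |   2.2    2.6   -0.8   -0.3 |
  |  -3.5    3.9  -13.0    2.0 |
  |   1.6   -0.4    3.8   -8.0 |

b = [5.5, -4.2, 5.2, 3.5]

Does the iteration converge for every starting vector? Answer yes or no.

Let D = diag(2.2, 2.6, -13, -8); L, U the strict triangles.
T_J = -D⁻¹(L+U): T[2,3] = -(2)/(-13) = +0.1538; T[2,2] = 0.
  T[0,:] = [+0.0000  -0.1364  +0.3636  -0.2273]
  T[1,:] = [-0.8462  +0.0000  +0.3077  +0.1154]
  T[2,:] = [-0.2692  +0.3000  +0.0000  +0.1538]
  T[3,:] = [+0.2000  -0.0500  +0.4750  +0.0000]
moduli |λ_i(T)| = 0.5442, 0.4319, 0.3406, 0.3406.
ρ(T) = max|λ| = 0.5442; 0.5442 < 1: convergent.

yes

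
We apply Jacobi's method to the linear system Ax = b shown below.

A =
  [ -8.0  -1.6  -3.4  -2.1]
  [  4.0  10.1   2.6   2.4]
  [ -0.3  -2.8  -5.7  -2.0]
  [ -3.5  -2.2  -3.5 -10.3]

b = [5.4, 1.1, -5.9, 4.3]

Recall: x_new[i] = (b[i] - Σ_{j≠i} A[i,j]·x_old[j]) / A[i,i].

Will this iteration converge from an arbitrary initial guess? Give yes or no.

yes

Split A = D + L + U, D = diag(-8, 10.1, -5.7, -10.3).
T_J = -D⁻¹(L+U): T[1,2] = -(2.6)/(10.1) = -0.2574; T[1,1] = 0.
  T[0,:] = [+0.0000  -0.2000  -0.4250  -0.2625]
  T[1,:] = [-0.3960  +0.0000  -0.2574  -0.2376]
  T[2,:] = [-0.0526  -0.4912  +0.0000  -0.3509]
  T[3,:] = [-0.3398  -0.2136  -0.3398  +0.0000]
moduli |λ_i(T)| = 0.8918, 0.3866, 0.3866, 0.2455.
ρ = 0.8918; 0.8918 < 1: convergent.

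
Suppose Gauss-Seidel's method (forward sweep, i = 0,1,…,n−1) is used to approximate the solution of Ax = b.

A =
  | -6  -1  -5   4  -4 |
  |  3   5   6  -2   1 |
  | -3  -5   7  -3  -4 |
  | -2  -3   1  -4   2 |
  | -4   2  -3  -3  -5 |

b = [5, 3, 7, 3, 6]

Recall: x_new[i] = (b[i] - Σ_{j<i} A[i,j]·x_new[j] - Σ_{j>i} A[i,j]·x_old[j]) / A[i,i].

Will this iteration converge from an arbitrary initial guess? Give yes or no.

Diagonal D = diag(-6, 5, 7, -4, -5); L, U strict lower/upper.
T_GS = -(D+L)⁻¹U: row 0 first, T[0,1] = -(-1)/(-6) = -0.1667; later rows by forward substitution.
  T[0,:] = [+0.0000  -0.1667  -0.8333  +0.6667  -0.6667]
  T[1,:] = [+0.0000  +0.1000  -0.7000  +0.0000  +0.2000]
  T[2,:] = [+0.0000  +0.0000  -0.8571  +0.7143  +0.4286]
  T[3,:] = [+0.0000  +0.0083  +0.7274  -0.1548  +0.7905]
  T[4,:] = [+0.0000  +0.1683  +0.4645  -0.8690  -0.1181]
|λ(T)| sorted: 1.2757, 0.6386, 0.6386, 0.0659, 0.0000.
ρ(T) = max|λ| = 1.2757; 1.2757 > 1: divergent.

no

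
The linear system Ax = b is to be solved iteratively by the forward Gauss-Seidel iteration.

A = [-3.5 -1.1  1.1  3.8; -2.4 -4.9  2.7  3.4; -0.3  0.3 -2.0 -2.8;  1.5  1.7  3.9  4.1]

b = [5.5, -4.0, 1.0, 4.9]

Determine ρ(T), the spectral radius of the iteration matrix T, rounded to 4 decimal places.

A = D + L + U where D = diag(-3.5, -4.9, -2, 4.1).
T_GS = -(D+L)⁻¹U: row 0 first, T[0,1] = -(-1.1)/(-3.5) = -0.3143; later rows by forward substitution.
  T[0,:] = [+0.0000, -0.3143, +0.3143, +1.0857]
  T[1,:] = [+0.0000, +0.1539, +0.3971, +0.1621]
  T[2,:] = [+0.0000, +0.0702, +0.0124, -1.5385]
  T[3,:] = [+0.0000, -0.0157, -0.2914, +0.9991]
|eigenvalues of T|: 1.3437, 0.3611, 0.1828, 0.0000.
ρ(T) = max|λ| = 1.3437; 1.3437 > 1 ⇒ diverges.

1.3437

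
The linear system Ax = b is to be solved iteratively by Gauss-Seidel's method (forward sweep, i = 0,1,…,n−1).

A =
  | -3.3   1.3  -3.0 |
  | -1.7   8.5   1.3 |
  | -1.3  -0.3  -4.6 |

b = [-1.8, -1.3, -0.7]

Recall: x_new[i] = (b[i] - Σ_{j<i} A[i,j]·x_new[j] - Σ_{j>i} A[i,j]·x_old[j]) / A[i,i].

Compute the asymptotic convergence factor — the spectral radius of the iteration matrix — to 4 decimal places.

0.4001

A = D + L + U where D = diag(-3.3, 8.5, -4.6).
GS T = -(D+L)⁻¹U: row 0 first, T[0,1] = -(1.3)/(-3.3) = +0.3939; later rows by forward substitution.
  T[0,:] = [+0.0000  +0.3939  -0.9091]
  T[1,:] = [+0.0000  +0.0788  -0.3348]
  T[2,:] = [+0.0000  -0.1165  +0.2787]
|eigenvalues of T|: 0.4001, 0.0426, 0.0000.
ρ(T) = max|λ| = 0.4001; 0.4001 < 1 ⇒ converges.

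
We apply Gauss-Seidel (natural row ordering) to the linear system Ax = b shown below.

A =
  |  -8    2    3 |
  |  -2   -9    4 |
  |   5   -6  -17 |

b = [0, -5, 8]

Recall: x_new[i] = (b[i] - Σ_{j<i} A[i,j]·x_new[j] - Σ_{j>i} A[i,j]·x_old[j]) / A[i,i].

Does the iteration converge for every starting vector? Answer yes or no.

A = D + L + U where D = diag(-8, -9, -17).
T_GS = -(D+L)⁻¹U: row 0 first, T[0,2] = -(3)/(-8) = +0.3750; later rows by forward substitution.
  T[0,:] = [+0.0000  +0.2500  +0.3750]
  T[1,:] = [+0.0000  -0.0556  +0.3611]
  T[2,:] = [+0.0000  +0.0931  -0.0172]
|λ(T)| sorted: 0.2208, 0.1480, 0.0000.
ρ = 0.2208; 0.2208 < 1, so it converges for any x₀.

yes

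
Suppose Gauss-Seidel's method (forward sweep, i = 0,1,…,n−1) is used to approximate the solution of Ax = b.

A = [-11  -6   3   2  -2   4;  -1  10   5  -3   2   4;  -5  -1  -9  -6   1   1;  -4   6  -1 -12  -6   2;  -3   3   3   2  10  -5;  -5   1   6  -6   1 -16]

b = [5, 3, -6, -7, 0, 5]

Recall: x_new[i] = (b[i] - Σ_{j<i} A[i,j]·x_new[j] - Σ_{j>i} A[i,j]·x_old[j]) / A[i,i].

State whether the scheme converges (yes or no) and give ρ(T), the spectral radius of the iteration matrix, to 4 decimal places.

yes, ρ = 0.9328

Write A = D+L+U with D = diag(-11, 10, -9, -12, 10, -16).
T_GS = -(D+L)⁻¹U: row 0 first, T[0,5] = -(4)/(-11) = +0.3636; later rows by forward substitution.
  T[0,:] = [+0.0000 -0.5455 +0.2727 +0.1818 -0.1818 +0.3636]
  T[1,:] = [+0.0000 -0.0545 -0.4727 +0.3182 -0.2182 -0.3636]
  T[2,:] = [+0.0000 +0.3091 -0.0990 -0.8030 +0.2364 -0.0505]
  T[3,:] = [+0.0000 +0.1288 -0.3190 +0.1654 -0.5682 -0.1322]
  T[4,:] = [+0.0000 -0.2658 +0.3171 +0.1669 +0.0536 +0.7598]
  T[5,:] = [+0.0000 +0.2180 -0.0124 -0.3897 +0.3482 -0.0583]
|eigenvalues of T|: 0.9328, 0.6245, 0.6245, 0.2378, 0.1642, 0.0000.
ρ = 0.9328; 0.9328 < 1, so it converges for any x₀.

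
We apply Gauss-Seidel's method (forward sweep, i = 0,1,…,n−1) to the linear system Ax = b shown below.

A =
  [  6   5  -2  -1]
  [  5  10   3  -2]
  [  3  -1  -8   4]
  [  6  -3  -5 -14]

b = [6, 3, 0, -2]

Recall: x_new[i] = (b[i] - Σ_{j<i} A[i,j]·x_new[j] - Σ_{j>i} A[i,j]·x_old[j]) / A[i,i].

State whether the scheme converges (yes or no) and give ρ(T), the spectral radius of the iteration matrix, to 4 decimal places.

yes, ρ = 0.8248

Diagonal D = diag(6, 10, -8, -14); L, U strict lower/upper.
T_GS = -(D+L)⁻¹U: row 0 first, T[0,1] = -(5)/(6) = -0.8333; later rows by forward substitution.
  T[0,:] = [+0.0000  -0.8333  +0.3333  +0.1667]
  T[1,:] = [+0.0000  +0.4167  -0.4667  +0.1167]
  T[2,:] = [+0.0000  -0.3646  +0.1833  +0.5479]
  T[3,:] = [+0.0000  -0.3162  +0.1774  -0.1493]
|roots of det(T-λI)|: 0.8248, 0.2549, 0.2549, 0.0000.
ρ = 0.8248; 0.8248 < 1 ⇒ converges.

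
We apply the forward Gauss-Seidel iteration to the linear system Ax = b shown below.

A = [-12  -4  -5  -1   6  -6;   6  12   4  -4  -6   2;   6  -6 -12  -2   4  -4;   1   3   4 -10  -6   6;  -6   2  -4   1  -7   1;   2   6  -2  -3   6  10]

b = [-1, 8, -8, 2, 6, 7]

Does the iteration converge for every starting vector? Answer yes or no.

no

Diagonal D = diag(-12, 12, -12, -10, -7, 10); L, U strict lower/upper.
T_GS = -(D+L)⁻¹U: row 0 first, T[0,3] = -(-1)/(-12) = -0.0833; later rows by forward substitution.
  T[0,:] = [+0.0000, -0.3333, -0.4167, -0.0833, +0.5000, -0.5000]
  T[1,:] = [+0.0000, +0.1667, -0.1250, +0.3750, +0.2500, +0.0833]
  T[2,:] = [+0.0000, -0.2500, -0.1458, -0.3958, +0.4583, -0.6250]
  T[3,:] = [+0.0000, -0.0833, -0.1375, -0.0542, -0.2917, +0.3250]
  T[4,:] = [+0.0000, +0.4643, +0.3851, +0.3970, -0.6607, +0.9988]
  T[5,:] = [+0.0000, -0.3869, -0.1432, -0.5420, +0.1506, -0.5768]
|roots of det(T-λI)|: 1.2303, 0.2959, 0.2959, 0.0543, 0.0543, 0.0000.
ρ = 1.2303; 1.2303 > 1 ⇒ diverges.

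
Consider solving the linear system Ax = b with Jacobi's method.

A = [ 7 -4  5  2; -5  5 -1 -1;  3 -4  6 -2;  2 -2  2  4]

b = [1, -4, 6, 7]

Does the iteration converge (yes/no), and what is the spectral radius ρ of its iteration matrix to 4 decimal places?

no, ρ = 1.3171

Split A = D + L + U, D = diag(7, 5, 6, 4).
T_J = -D⁻¹(L+U): T[0,1] = -(-4)/(7) = +0.5714; T[0,0] = 0.
  T[0,:] = [+0.0000, +0.5714, -0.7143, -0.2857]
  T[1,:] = [+1.0000, +0.0000, +0.2000, +0.2000]
  T[2,:] = [-0.5000, +0.6667, +0.0000, +0.3333]
  T[3,:] = [-0.5000, +0.5000, -0.5000, +0.0000]
eigenvalue magnitudes: 1.3171, 0.6383, 0.6383, 0.1642.
ρ = 1.3171; 1.3171 > 1, so it fails to converge.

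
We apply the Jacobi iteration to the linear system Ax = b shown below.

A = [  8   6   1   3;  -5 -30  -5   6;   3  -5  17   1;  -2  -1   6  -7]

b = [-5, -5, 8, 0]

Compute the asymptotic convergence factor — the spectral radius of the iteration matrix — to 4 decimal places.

0.6624

Write A = D+L+U with D = diag(8, -30, 17, -7).
Jacobi T = -D⁻¹(L+U): T[3,2] = -(6)/(-7) = +0.8571; T[3,3] = 0.
  T[0,:] = [+0.0000, -0.7500, -0.1250, -0.3750]
  T[1,:] = [-0.1667, +0.0000, -0.1667, +0.2000]
  T[2,:] = [-0.1765, +0.2941, +0.0000, -0.0588]
  T[3,:] = [-0.2857, -0.1429, +0.8571, +0.0000]
|λ(T)| sorted: 0.6624, 0.4571, 0.4571, 0.4089.
ρ(T) = max|λ| = 0.6624; 0.6624 < 1, so it converges for any x₀.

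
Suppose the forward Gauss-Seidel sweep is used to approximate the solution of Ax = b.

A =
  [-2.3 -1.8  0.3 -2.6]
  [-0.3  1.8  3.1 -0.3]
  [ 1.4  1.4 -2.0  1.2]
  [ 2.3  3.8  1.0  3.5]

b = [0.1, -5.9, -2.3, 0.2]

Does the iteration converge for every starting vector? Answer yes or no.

Let D = diag(-2.3, 1.8, -2, 3.5); L, U the strict triangles.
GS T = -(D+L)⁻¹U: row 0 first, T[0,1] = -(-1.8)/(-2.3) = -0.7826; later rows by forward substitution.
  T[0,:] = [+0.0000, -0.7826, +0.1304, -1.1304]
  T[1,:] = [+0.0000, -0.1304, -1.7005, -0.0217]
  T[2,:] = [+0.0000, -0.6391, -1.0990, -0.2065]
  T[3,:] = [+0.0000, +0.8385, +2.0745, +0.8255]
|λ(T)| sorted: 1.5766, 0.6681, 0.5045, 0.0000.
spectral radius ρ = 1.5766; 1.5766 > 1 ⇒ diverges.

no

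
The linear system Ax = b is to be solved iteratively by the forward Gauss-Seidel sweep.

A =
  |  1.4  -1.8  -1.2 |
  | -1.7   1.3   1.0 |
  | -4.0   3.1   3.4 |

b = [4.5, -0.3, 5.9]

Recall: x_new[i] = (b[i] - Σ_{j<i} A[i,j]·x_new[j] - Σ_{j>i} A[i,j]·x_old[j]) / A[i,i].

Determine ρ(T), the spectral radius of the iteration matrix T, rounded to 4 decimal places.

1.6741

A = D + L + U where D = diag(1.4, 1.3, 3.4).
Gauss-Seidel: T = -(D+L)⁻¹U, row 0 first, T[0,1] = -(-1.8)/(1.4) = +1.2857; later rows by forward substitution.
  T[0,:] = [+0.0000  +1.2857  +0.8571]
  T[1,:] = [+0.0000  +1.6813  +0.3516]
  T[2,:] = [+0.0000  -0.0204  +0.6878]
eigenvalue magnitudes: 1.6741, 0.6950, 0.0000.
spectral radius ρ = 1.6741; 1.6741 > 1, so it fails to converge.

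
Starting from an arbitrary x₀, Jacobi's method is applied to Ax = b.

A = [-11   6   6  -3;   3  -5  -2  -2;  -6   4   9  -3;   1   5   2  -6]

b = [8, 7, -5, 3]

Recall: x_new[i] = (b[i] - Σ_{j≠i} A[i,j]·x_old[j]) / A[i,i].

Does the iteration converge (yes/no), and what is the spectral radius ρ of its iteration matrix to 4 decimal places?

Let D = diag(-11, -5, 9, -6); L, U the strict triangles.
Jacobi T = -D⁻¹(L+U): T[2,1] = -(4)/(9) = -0.4444; T[2,2] = 0.
  T[0,:] = [+0.0000 +0.5455 +0.5455 -0.2727]
  T[1,:] = [+0.6000 +0.0000 -0.4000 -0.4000]
  T[2,:] = [+0.6667 -0.4444 +0.0000 +0.3333]
  T[3,:] = [+0.1667 +0.8333 +0.3333 +0.0000]
|roots of det(T-λI)|: 1.1242, 0.5891, 0.5891, 0.5747.
spectral radius ρ = 1.1242; 1.1242 > 1, so it fails to converge.

no, ρ = 1.1242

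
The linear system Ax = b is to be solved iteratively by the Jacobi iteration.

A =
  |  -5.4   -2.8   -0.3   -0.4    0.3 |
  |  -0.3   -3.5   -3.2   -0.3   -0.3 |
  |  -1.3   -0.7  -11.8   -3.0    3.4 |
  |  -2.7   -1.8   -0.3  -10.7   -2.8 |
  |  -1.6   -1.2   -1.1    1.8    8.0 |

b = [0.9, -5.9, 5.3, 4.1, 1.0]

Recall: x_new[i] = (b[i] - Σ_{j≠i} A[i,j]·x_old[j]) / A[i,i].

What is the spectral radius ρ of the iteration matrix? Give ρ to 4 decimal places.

A = D + L + U where D = diag(-5.4, -3.5, -11.8, -10.7, 8).
Jacobi T = -D⁻¹(L+U): T[4,0] = -(-1.6)/(8) = +0.2000; T[4,4] = 0.
  T[0,:] = [+0.0000, -0.5185, -0.0556, -0.0741, +0.0556]
  T[1,:] = [-0.0857, +0.0000, -0.9143, -0.0857, -0.0857]
  T[2,:] = [-0.1102, -0.0593, +0.0000, -0.2542, +0.2881]
  T[3,:] = [-0.2523, -0.1682, -0.0280, +0.0000, -0.2617]
  T[4,:] = [+0.2000, +0.1500, +0.1375, -0.2250, +0.0000]
|λ(T)| sorted: 0.6572, 0.4971, 0.4638, 0.4638, 0.2531.
ρ = 0.6572; 0.6572 < 1 ⇒ converges.

0.6572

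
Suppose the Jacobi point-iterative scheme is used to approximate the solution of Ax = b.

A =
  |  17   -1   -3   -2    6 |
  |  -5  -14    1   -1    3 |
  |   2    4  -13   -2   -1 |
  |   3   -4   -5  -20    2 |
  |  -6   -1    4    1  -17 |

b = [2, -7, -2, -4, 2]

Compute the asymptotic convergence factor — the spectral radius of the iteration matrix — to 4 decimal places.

Split A = D + L + U, D = diag(17, -14, -13, -20, -17).
Jacobi: T = -D⁻¹(L+U), T[4,3] = -(1)/(-17) = +0.0588; T[4,4] = 0.
  T[0,:] = [+0.0000 +0.0588 +0.1765 +0.1176 -0.3529]
  T[1,:] = [-0.3571 +0.0000 +0.0714 -0.0714 +0.2143]
  T[2,:] = [+0.1538 +0.3077 +0.0000 -0.1538 -0.0769]
  T[3,:] = [+0.1500 -0.2000 -0.2500 +0.0000 +0.1000]
  T[4,:] = [-0.3529 -0.0588 +0.2353 +0.0588 +0.0000]
|λ(T)| sorted: 0.5088, 0.3752, 0.1361, 0.1361, 0.0449.
spectral radius ρ = 0.5088; 0.5088 < 1 ⇒ converges.

0.5088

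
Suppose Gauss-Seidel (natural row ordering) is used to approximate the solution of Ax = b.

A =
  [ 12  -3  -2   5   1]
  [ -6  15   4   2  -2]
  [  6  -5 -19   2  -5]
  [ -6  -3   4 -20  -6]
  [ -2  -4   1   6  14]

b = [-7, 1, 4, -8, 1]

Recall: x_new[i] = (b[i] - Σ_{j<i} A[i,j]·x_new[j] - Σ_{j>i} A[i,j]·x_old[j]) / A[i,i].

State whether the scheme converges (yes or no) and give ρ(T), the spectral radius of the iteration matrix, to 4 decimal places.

A = D + L + U where D = diag(12, 15, -19, -20, 14).
T_GS = -(D+L)⁻¹U: row 0 first, T[0,1] = -(-3)/(12) = +0.2500; later rows by forward substitution.
  T[0,:] = [+0.0000 +0.2500 +0.1667 -0.4167 -0.0833]
  T[1,:] = [+0.0000 +0.1000 -0.2000 -0.3000 +0.1000]
  T[2,:] = [+0.0000 +0.0526 +0.1053 +0.0526 -0.3158]
  T[3,:] = [+0.0000 -0.0795 +0.0011 +0.1805 -0.3532]
  T[4,:] = [+0.0000 +0.0946 -0.0413 -0.2264 +0.1906]
|eigenvalues of T|: 0.5814, 0.1022, 0.1022, 0.0495, 0.0000.
ρ(T) = max|λ| = 0.5814; 0.5814 < 1, so it converges for any x₀.

yes, ρ = 0.5814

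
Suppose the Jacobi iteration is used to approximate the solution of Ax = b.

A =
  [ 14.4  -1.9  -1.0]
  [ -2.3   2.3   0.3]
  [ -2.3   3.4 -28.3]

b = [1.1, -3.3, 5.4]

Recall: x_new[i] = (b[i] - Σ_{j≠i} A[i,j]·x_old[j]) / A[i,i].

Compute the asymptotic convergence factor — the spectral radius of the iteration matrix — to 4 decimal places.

Write A = D+L+U with D = diag(14.4, 2.3, -28.3).
Jacobi T = -D⁻¹(L+U): T[0,1] = -(-1.9)/(14.4) = +0.1319; T[0,0] = 0.
  T[0,:] = [+0.0000 +0.1319 +0.0694]
  T[1,:] = [+1.0000 +0.0000 -0.1304]
  T[2,:] = [-0.0813 +0.1201 +0.0000]
eigenvalue magnitudes: 0.3701, 0.2740, 0.0961.
ρ(T) = max|λ| = 0.3701; 0.3701 < 1: convergent.

0.3701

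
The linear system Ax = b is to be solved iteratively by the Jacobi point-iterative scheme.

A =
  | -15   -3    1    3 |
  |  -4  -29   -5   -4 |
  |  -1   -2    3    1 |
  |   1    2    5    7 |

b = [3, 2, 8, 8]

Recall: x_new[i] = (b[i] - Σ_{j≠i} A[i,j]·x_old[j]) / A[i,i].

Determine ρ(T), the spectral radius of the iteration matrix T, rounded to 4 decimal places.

Diagonal D = diag(-15, -29, 3, 7); L, U strict lower/upper.
Jacobi T = -D⁻¹(L+U): T[1,0] = -(-4)/(-29) = -0.1379; T[1,1] = 0.
  T[0,:] = [+0.0000, -0.2000, +0.0667, +0.2000]
  T[1,:] = [-0.1379, +0.0000, -0.1724, -0.1379]
  T[2,:] = [+0.3333, +0.6667, +0.0000, -0.3333]
  T[3,:] = [-0.1429, -0.2857, -0.7143, +0.0000]
eigenvalue magnitudes: 0.4665, 0.3907, 0.0648, 0.0648.
spectral radius ρ = 0.4665; 0.4665 < 1: convergent.

0.4665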